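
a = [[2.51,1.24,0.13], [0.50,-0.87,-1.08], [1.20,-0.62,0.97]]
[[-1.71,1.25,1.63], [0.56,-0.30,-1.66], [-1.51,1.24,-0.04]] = a@ [[-0.63, 0.51, 0.05], [-0.02, -0.09, 1.15], [-0.79, 0.59, 0.63]]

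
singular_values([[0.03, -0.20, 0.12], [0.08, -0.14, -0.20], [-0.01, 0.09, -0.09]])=[0.27, 0.25, 0.0]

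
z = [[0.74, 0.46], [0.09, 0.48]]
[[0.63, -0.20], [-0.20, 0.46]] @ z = [[0.45,0.19], [-0.11,0.13]]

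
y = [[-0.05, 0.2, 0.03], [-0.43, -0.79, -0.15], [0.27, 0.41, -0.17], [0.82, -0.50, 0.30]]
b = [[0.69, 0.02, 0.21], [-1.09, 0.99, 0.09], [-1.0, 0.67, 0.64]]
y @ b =[[-0.28, 0.22, 0.03], [0.71, -0.89, -0.26], [-0.09, 0.3, -0.02], [0.81, -0.28, 0.32]]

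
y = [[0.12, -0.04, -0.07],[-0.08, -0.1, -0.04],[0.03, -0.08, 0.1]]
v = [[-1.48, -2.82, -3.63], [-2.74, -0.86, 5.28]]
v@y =[[-0.06, 0.63, -0.15], [-0.1, -0.23, 0.75]]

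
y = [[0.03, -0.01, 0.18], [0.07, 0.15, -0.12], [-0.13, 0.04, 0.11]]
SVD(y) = [[0.57,-0.08,0.82], [-0.67,-0.63,0.4], [0.48,-0.78,-0.41]] @ diag([0.2671566639059906, 0.13782931094757545, 0.1242191530092607]) @ [[-0.35,  -0.32,  0.88], [0.40,  -0.9,  -0.18], [0.85,  0.29,  0.44]]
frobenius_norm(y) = 0.33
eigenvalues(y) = [(0.07+0.16j), (0.07-0.16j), (0.14+0j)]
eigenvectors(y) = [[-0.66+0.00j, -0.66-0.00j, (0.24+0j)], [(0.43-0.02j), (0.43+0.02j), 0.95+0.00j], [(-0.14-0.6j), -0.14+0.60j, (0.2+0j)]]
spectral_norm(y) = 0.27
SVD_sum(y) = [[-0.05, -0.05, 0.13],  [0.06, 0.06, -0.16],  [-0.04, -0.04, 0.11]] + [[-0.0, 0.01, 0.00],[-0.03, 0.08, 0.02],[-0.04, 0.1, 0.02]] + [[0.09,  0.03,  0.04], [0.04,  0.01,  0.02], [-0.04,  -0.01,  -0.02]]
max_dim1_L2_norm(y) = 0.2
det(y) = 0.00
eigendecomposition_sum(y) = [[0.08j, (-0.02-0.01j), (0.09-0.04j)], [(-0.01-0.05j), (0.01+0.01j), -0.06+0.03j], [-0.07+0.02j, (0.01-0.02j), 0.06+0.07j]] + [[0.00-0.08j,  -0.02+0.01j,  (0.09+0.04j)], [-0.01+0.05j,  (0.01-0.01j),  (-0.06-0.03j)], [-0.07-0.02j,  (0.01+0.02j),  0.06-0.07j]] + [[0.02-0.00j,(0.03+0j),(-0-0j)],[0.08-0.00j,(0.12+0j),(-0-0j)],[(0.02-0j),(0.03+0j),-0.00-0.00j]]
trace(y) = 0.29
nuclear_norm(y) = 0.53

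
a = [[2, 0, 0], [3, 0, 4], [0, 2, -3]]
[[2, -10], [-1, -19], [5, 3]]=a @[[1, -5], [1, 0], [-1, -1]]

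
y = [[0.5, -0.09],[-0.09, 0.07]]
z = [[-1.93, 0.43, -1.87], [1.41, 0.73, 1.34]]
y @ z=[[-1.09, 0.15, -1.06],[0.27, 0.01, 0.26]]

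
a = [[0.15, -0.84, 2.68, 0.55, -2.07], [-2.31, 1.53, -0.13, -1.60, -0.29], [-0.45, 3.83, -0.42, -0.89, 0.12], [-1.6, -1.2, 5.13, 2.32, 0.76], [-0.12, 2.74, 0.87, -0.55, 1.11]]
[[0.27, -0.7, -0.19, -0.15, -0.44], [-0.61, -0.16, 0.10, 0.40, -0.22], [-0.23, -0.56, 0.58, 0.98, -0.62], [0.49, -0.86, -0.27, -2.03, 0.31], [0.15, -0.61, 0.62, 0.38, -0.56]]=a @[[0.23, -0.06, 0.13, 0.22, -0.2], [-0.02, -0.18, 0.14, 0.20, -0.14], [0.15, -0.25, 0.07, -0.10, -0.18], [0.0, 0.02, -0.14, -0.33, 0.29], [0.09, 0.09, 0.10, -0.21, 0.10]]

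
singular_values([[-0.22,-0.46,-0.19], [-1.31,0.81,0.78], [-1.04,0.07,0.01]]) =[1.94, 0.77, 0.16]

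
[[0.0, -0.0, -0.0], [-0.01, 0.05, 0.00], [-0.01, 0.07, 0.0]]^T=[[0.00, -0.01, -0.01], [-0.0, 0.05, 0.07], [-0.00, 0.00, 0.00]]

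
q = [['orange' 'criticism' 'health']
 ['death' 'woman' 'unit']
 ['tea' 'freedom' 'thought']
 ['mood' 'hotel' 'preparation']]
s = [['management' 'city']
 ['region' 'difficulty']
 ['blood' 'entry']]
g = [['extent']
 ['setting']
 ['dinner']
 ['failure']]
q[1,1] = 'woman'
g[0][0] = 'extent'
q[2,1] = 'freedom'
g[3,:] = ['failure']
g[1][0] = 'setting'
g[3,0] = 'failure'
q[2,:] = ['tea', 'freedom', 'thought']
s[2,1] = 'entry'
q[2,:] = ['tea', 'freedom', 'thought']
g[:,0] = ['extent', 'setting', 'dinner', 'failure']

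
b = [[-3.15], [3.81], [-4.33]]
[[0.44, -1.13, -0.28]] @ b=[[-4.48]]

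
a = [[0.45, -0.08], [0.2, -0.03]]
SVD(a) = [[-0.91, -0.40],[-0.40, 0.91]] @ diag([0.49977492681953883, 0.005002251745419621]) @ [[-0.99, 0.17], [0.17, 0.99]]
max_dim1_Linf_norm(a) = 0.45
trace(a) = 0.42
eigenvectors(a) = [[0.91, 0.18], [0.41, 0.98]]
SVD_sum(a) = [[0.45,-0.08], [0.2,-0.03]] + [[-0.0, -0.0], [0.0, 0.00]]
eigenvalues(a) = [0.41, 0.01]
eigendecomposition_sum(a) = [[0.45,-0.08], [0.20,-0.04]] + [[-0.0, 0.0], [-0.00, 0.01]]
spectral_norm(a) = 0.50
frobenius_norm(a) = 0.50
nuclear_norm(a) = 0.50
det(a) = 0.00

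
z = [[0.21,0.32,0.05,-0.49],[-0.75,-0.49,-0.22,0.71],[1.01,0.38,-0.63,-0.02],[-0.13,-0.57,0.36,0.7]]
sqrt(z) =[[0.83+0.24j, 0.31+0.06j, (0.05-0.18j), -0.31+0.05j], [(-1.64-0.33j), (-0.3-0.07j), (-0.27+0.31j), 0.19-0.06j], [0.35-0.95j, 0.13-0.25j, 0.02+0.69j, -0.13-0.19j], [-0.74+0.16j, (-0.68+0.05j), (0.18-0.06j), (0.8+0.04j)]]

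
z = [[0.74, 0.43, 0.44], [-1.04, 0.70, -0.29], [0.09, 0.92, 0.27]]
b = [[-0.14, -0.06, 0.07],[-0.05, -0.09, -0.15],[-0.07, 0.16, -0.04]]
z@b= [[-0.16, -0.01, -0.03], [0.13, -0.05, -0.17], [-0.08, -0.04, -0.14]]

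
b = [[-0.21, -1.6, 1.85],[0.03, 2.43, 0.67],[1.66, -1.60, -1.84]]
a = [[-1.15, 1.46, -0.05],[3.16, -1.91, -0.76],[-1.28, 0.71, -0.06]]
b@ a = [[-7.18, 4.06, 1.12], [6.79, -4.12, -1.89], [-4.61, 4.17, 1.24]]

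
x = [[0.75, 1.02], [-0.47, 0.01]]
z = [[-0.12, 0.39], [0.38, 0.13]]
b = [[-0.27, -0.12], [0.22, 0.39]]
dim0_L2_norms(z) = [0.4, 0.41]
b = z @ x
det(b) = -0.08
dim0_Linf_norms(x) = [0.75, 1.02]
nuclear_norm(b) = 0.67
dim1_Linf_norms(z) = [0.39, 0.38]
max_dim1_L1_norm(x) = 1.77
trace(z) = 0.01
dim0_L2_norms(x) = [0.89, 1.02]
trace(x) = 0.76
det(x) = 0.49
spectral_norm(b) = 0.51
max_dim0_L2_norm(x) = 1.02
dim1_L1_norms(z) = [0.51, 0.51]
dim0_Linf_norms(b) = [0.27, 0.39]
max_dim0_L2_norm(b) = 0.41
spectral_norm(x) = 1.30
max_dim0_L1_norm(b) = 0.51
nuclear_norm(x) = 1.67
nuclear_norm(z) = 0.81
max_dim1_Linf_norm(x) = 1.02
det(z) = -0.16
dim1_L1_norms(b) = [0.39, 0.61]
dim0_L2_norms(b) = [0.35, 0.41]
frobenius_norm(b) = 0.54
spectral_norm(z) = 0.41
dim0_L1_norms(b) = [0.49, 0.51]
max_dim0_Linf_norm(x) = 1.02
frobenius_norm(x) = 1.35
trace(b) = 0.12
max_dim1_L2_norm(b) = 0.45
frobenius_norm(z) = 0.57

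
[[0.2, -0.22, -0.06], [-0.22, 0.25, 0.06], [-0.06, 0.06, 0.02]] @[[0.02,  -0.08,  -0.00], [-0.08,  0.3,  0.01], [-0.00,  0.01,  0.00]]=[[0.02, -0.08, -0.00], [-0.02, 0.09, 0.0], [-0.01, 0.02, 0.0]]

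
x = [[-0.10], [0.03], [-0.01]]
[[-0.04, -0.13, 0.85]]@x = [[-0.01]]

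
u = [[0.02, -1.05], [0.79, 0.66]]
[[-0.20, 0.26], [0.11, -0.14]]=u@ [[-0.02, 0.03], [0.19, -0.25]]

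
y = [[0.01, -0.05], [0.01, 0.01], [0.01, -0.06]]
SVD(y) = [[0.64, 0.15], [-0.10, 0.99], [0.76, 0.01]] @ diag([0.07978022076576691, 0.01162395692376292]) @ [[0.16,  -0.99], [0.99,  0.16]]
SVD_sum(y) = [[0.01, -0.05],[-0.0, 0.01],[0.01, -0.06]] + [[0.0, 0.00],[0.01, 0.00],[0.0, 0.0]]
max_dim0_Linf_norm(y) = 0.06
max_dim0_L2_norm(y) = 0.08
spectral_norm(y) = 0.08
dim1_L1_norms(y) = [0.06, 0.02, 0.07]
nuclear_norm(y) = 0.09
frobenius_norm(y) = 0.08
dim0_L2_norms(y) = [0.02, 0.08]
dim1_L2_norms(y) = [0.05, 0.01, 0.06]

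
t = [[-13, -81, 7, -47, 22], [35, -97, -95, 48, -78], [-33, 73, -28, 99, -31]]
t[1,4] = -78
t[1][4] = -78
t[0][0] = -13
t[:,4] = [22, -78, -31]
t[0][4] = 22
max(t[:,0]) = 35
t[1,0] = 35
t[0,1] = -81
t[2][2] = -28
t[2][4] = -31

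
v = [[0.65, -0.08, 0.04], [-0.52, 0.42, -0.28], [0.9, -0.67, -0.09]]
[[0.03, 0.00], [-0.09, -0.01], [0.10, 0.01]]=v @ [[0.02, 0.00], [-0.13, -0.01], [0.1, 0.01]]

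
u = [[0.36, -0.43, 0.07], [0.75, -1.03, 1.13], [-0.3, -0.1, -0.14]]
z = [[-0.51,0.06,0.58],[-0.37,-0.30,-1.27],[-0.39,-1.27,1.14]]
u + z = [[-0.15,-0.37,0.65], [0.38,-1.33,-0.14], [-0.69,-1.37,1.00]]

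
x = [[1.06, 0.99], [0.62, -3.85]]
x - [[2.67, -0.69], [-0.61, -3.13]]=[[-1.61, 1.68],[1.23, -0.72]]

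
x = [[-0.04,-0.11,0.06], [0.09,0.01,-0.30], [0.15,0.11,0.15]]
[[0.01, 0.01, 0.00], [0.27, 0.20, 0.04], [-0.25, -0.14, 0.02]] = x@[[-0.30, 0.05, 0.3], [-0.51, -0.45, -0.18], [-1.01, -0.68, -0.06]]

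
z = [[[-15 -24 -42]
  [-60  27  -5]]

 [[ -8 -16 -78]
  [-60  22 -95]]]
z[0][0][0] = -15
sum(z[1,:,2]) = -173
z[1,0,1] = -16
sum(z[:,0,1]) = -40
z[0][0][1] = -24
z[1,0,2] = -78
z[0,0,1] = -24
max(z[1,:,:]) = 22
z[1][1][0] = -60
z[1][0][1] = -16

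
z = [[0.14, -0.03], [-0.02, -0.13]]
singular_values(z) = [0.14, 0.13]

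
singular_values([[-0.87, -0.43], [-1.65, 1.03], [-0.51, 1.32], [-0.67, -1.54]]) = [2.43, 1.91]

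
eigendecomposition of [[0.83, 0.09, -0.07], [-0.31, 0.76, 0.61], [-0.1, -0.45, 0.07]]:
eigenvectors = [[(0.62+0j), 0.18+0.11j, (0.18-0.11j)], [(-0.68+0j), -0.77+0.00j, -0.77-0.00j], [0.40+0.00j, 0.44-0.41j, (0.44+0.41j)]]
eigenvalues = [(0.69+0j), (0.49+0.36j), (0.49-0.36j)]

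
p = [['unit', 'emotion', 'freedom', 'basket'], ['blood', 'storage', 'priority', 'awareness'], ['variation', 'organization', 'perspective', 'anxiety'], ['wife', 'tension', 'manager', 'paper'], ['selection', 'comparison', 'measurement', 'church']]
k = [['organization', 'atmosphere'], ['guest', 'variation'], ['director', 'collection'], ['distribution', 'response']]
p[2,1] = 'organization'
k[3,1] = 'response'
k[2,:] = ['director', 'collection']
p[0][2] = 'freedom'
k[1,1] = 'variation'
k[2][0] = 'director'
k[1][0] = 'guest'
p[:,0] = ['unit', 'blood', 'variation', 'wife', 'selection']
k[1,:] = ['guest', 'variation']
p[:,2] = ['freedom', 'priority', 'perspective', 'manager', 'measurement']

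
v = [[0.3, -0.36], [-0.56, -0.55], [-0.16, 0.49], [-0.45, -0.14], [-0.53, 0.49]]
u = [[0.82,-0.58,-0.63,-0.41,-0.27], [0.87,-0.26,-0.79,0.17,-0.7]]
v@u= [[-0.07, -0.08, 0.1, -0.18, 0.17], [-0.94, 0.47, 0.79, 0.14, 0.54], [0.30, -0.03, -0.29, 0.15, -0.30], [-0.49, 0.30, 0.39, 0.16, 0.22], [-0.01, 0.18, -0.05, 0.30, -0.2]]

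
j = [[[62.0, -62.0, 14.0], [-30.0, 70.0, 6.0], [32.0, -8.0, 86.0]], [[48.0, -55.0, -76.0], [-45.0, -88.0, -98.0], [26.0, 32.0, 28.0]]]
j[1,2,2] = 28.0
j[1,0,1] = -55.0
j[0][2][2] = 86.0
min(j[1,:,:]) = -98.0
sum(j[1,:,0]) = 29.0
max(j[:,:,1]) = 70.0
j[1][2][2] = 28.0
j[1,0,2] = -76.0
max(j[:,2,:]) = 86.0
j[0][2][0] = 32.0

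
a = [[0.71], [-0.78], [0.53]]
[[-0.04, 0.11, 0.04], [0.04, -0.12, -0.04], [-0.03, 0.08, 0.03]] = a @ [[-0.05, 0.15, 0.05]]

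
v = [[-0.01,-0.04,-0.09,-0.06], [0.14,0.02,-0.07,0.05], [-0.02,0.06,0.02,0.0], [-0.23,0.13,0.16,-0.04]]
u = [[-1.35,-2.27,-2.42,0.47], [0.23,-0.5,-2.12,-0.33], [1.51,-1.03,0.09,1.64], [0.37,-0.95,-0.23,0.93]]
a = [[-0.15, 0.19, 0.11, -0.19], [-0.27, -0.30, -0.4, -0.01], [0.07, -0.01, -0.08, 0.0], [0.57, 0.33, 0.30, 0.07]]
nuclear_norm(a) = 1.41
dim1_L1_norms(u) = [6.51, 3.18, 4.27, 2.48]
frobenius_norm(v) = 0.38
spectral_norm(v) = 0.35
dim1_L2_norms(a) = [0.33, 0.57, 0.11, 0.73]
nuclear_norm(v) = 0.55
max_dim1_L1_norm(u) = 6.51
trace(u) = -0.83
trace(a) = -0.46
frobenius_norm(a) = 0.98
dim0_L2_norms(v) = [0.27, 0.15, 0.2, 0.09]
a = v @ u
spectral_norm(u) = 4.09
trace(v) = -0.01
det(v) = -0.00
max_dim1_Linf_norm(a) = 0.57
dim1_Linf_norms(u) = [2.42, 2.12, 1.64, 0.95]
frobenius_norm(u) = 5.09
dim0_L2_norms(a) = [0.65, 0.48, 0.52, 0.2]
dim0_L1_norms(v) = [0.4, 0.25, 0.34, 0.15]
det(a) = -0.00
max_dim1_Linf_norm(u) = 2.42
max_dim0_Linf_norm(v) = 0.23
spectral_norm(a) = 0.90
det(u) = -0.03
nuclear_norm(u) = 8.18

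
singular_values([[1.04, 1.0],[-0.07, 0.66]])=[1.51, 0.5]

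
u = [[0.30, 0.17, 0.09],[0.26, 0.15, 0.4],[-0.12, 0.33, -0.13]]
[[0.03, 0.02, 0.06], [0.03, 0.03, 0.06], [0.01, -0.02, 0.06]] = u@[[0.06, 0.08, 0.07], [0.07, -0.01, 0.21], [0.02, 0.02, 0.03]]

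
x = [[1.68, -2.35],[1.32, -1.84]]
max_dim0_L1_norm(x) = 4.19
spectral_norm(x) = 3.67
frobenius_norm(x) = 3.67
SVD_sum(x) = [[1.68, -2.35],  [1.32, -1.84]] + [[-0.0, -0.0], [0.0, 0.00]]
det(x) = 0.01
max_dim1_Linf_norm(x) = 2.35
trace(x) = -0.16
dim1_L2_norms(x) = [2.89, 2.26]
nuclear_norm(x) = 3.67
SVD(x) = [[-0.79, -0.62], [-0.62, 0.79]] @ diag([3.670543739368263, 0.0029423433602396294]) @ [[-0.58, 0.81], [0.81, 0.58]]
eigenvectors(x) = [[0.80+0.00j,0.80-0.00j], [(0.6-0.02j),(0.6+0.02j)]]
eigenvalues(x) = [(-0.08+0.07j), (-0.08-0.07j)]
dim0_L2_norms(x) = [2.14, 2.98]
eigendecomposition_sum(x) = [[(0.84+1.09j), -1.18-1.42j], [0.66+0.80j, (-0.92-1.03j)]] + [[0.84-1.09j, -1.18+1.42j], [0.66-0.80j, -0.92+1.03j]]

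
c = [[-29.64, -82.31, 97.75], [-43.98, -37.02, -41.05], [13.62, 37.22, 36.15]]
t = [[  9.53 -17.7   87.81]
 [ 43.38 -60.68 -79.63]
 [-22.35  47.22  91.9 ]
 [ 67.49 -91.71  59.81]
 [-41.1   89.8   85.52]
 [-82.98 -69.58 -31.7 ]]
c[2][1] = 37.22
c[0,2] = 97.75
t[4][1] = 89.8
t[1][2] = -79.63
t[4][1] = 89.8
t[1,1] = -60.68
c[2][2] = 36.15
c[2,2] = 36.15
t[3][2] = 59.81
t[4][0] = -41.1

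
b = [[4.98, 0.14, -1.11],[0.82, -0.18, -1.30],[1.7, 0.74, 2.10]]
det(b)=1.345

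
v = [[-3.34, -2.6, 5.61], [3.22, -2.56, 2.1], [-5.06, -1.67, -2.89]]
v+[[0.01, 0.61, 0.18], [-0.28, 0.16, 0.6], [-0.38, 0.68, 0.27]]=[[-3.33,-1.99,5.79], [2.94,-2.4,2.70], [-5.44,-0.99,-2.62]]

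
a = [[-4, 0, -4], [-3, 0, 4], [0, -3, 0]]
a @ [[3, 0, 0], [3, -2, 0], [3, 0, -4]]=[[-24, 0, 16], [3, 0, -16], [-9, 6, 0]]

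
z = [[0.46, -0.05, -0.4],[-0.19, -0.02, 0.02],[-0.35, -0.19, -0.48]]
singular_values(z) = [0.65, 0.61, 0.0]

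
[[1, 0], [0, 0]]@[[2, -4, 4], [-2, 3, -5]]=[[2, -4, 4], [0, 0, 0]]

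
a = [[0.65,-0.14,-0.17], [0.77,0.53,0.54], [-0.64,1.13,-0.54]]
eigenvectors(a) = [[0.06+0.00j, (0.1-0.49j), (0.1+0.49j)], [(-0.36+0j), -0.63+0.00j, (-0.63-0j)], [(0.93+0j), -0.49+0.34j, (-0.49-0.34j)]]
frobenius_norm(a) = 1.90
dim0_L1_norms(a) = [2.06, 1.8, 1.25]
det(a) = -0.80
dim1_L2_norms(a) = [0.69, 1.08, 1.41]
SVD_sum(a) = [[0.3,-0.29,0.18], [0.26,-0.25,0.15], [-0.90,0.86,-0.53]] + [[0.13, 0.17, 0.06], [0.58, 0.77, 0.26], [0.21, 0.28, 0.09]] + [[0.22, -0.03, -0.41], [-0.07, 0.01, 0.13], [0.05, -0.01, -0.10]]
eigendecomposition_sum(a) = [[-0.04+0.00j, (0.04-0j), -0.05+0.00j], [0.21-0.00j, (-0.2+0j), (0.3-0j)], [(-0.54+0j), (0.52-0j), (-0.78+0j)]] + [[(0.34+0.3j), -0.09+0.28j, (-0.06+0.09j)],[0.28-0.49j, 0.36+0.04j, (0.12+0.05j)],[-0.05-0.54j, (0.3-0.17j), (0.12-0.03j)]] + [[0.34-0.30j, -0.09-0.28j, -0.06-0.09j], [0.28+0.49j, 0.36-0.04j, (0.12-0.05j)], [-0.05+0.54j, (0.3+0.17j), 0.12+0.03j]]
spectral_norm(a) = 1.48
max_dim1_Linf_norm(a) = 1.13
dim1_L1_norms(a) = [0.96, 1.84, 2.31]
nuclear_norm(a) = 3.06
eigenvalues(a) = [(-1.02+0j), (0.83+0.31j), (0.83-0.31j)]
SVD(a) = [[-0.31,-0.21,0.93], [-0.26,-0.92,-0.29], [0.91,-0.34,0.23]] @ diag([1.4812228585189355, 1.0830499176053054, 0.49747534549576855]) @ [[-0.67, 0.63, -0.39], [-0.58, -0.77, -0.26], [0.47, -0.06, -0.88]]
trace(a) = 0.64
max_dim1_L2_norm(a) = 1.41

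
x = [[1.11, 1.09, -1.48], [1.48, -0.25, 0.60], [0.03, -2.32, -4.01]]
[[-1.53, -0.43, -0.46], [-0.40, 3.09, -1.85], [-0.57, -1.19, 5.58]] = x@ [[-0.49, 1.60, -0.98], [-0.40, -0.90, -0.74], [0.37, 0.83, -0.97]]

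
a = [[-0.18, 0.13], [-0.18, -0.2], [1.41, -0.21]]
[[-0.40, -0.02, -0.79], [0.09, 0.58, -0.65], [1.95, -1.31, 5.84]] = a @ [[1.16, -1.2, 4.08], [-1.48, -1.80, -0.4]]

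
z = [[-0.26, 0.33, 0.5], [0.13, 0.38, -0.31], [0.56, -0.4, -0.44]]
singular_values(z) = [1.03, 0.5, 0.18]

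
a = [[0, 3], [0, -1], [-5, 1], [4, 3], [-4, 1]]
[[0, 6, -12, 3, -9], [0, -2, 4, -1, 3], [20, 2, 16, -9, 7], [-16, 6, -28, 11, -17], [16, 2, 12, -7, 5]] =a@[[-4, 0, -4, 2, -2], [0, 2, -4, 1, -3]]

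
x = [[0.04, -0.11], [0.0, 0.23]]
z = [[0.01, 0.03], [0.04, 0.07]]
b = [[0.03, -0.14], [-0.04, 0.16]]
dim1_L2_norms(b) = [0.14, 0.16]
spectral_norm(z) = 0.09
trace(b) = 0.19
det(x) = 0.01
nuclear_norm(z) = 0.09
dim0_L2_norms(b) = [0.05, 0.21]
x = z + b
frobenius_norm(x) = 0.26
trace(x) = 0.27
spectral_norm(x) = 0.26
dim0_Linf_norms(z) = [0.04, 0.07]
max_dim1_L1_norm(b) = 0.2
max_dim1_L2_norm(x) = 0.23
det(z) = -0.00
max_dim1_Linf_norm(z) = 0.07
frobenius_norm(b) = 0.22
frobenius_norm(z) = 0.09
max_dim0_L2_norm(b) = 0.21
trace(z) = 0.08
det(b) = -0.00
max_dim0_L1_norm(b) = 0.3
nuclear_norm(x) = 0.29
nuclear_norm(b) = 0.22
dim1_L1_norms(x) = [0.15, 0.23]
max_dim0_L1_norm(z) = 0.1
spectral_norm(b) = 0.22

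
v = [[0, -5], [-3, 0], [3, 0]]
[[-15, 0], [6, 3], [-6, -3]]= v@[[-2, -1], [3, 0]]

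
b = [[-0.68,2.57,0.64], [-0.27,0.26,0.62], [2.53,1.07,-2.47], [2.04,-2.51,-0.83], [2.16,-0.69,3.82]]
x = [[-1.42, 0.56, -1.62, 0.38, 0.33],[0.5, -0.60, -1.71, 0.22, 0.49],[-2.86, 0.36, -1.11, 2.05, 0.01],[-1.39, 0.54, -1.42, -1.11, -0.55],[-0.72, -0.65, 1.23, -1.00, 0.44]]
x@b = [[-1.80, -6.42, 4.39], [-3.0, -1.59, 5.86], [3.24, -13.60, -0.53], [-6.25, -1.79, 1.77], [2.69, 1.50, -1.39]]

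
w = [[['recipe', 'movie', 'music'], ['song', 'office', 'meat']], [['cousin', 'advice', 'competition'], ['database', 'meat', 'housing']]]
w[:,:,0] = [['recipe', 'song'], ['cousin', 'database']]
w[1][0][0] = 'cousin'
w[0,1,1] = 'office'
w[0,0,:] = ['recipe', 'movie', 'music']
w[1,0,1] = 'advice'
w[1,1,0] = 'database'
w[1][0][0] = 'cousin'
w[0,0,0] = 'recipe'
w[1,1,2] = 'housing'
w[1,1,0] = 'database'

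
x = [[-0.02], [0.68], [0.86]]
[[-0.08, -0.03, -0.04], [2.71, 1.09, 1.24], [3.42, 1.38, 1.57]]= x@[[3.98, 1.60, 1.82]]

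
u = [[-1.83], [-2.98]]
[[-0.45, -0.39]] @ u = [[1.99]]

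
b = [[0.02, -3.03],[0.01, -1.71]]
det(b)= -0.004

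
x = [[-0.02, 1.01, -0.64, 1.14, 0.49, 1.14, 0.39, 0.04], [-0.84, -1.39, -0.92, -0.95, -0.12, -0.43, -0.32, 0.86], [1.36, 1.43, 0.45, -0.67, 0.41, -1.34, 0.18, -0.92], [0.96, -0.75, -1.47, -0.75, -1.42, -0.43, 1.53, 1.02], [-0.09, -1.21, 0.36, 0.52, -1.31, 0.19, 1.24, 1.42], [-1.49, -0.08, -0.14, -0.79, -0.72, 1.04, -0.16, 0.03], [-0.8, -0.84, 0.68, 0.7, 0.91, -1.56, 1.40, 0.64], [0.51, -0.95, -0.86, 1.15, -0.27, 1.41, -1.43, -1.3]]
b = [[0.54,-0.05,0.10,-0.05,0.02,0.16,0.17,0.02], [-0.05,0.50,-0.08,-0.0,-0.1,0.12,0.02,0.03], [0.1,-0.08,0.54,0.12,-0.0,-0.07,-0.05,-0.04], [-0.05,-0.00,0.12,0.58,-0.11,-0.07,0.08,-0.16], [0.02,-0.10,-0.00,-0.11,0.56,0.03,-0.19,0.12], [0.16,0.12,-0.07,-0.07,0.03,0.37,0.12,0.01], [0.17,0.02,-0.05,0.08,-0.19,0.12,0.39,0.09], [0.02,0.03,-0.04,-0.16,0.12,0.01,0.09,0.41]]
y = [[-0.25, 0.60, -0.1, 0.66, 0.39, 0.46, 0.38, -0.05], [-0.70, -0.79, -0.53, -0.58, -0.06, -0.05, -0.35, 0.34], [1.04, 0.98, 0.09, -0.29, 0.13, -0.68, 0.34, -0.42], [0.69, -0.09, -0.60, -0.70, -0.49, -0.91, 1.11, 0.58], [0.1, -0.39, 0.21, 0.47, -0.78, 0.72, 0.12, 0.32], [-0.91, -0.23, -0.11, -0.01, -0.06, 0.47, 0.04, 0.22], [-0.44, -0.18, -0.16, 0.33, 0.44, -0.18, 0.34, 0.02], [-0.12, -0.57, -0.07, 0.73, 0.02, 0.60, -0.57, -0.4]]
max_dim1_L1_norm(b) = 1.17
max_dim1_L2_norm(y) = 1.99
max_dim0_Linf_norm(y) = 1.11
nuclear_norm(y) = 8.70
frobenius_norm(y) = 3.94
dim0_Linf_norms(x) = [1.49, 1.43, 1.47, 1.15, 1.42, 1.56, 1.53, 1.42]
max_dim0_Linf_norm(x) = 1.56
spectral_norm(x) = 4.35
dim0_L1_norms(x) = [6.07, 7.66, 5.52, 6.67, 5.65, 7.54, 6.65, 6.23]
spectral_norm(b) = 0.85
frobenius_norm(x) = 7.46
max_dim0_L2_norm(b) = 0.63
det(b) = 0.00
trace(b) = 3.89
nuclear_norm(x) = 18.07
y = b @ x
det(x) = -18.09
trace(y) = -2.02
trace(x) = -1.88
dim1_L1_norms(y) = [2.89, 3.4, 3.97, 5.17, 3.11, 2.05, 2.09, 3.08]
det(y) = -0.01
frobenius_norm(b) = 1.56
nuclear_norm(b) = 3.89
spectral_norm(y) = 2.70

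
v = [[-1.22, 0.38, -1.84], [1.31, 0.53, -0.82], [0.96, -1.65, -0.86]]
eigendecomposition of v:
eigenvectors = [[(0.68+0j),(0.68-0j),-0.39+0.00j], [-0.14-0.35j,(-0.14+0.35j),-0.83+0.00j], [0.09-0.63j,(0.09+0.63j),(0.41+0j)]]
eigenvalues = [(-1.55+1.51j), (-1.55-1.51j), (1.55+0j)]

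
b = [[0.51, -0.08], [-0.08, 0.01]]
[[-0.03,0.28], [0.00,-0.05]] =b @ [[0.08, 0.71], [0.87, 1.03]]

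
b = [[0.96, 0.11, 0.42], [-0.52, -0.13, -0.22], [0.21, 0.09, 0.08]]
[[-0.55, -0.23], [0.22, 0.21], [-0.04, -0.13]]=b@[[-0.21, 0.18], [1.02, -1.3], [-1.09, -0.61]]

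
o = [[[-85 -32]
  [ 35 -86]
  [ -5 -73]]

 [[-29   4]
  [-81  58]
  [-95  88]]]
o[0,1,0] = 35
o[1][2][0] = -95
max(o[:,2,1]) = 88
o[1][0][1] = 4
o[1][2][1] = 88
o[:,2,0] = [-5, -95]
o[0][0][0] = -85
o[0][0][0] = -85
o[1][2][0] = -95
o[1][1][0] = -81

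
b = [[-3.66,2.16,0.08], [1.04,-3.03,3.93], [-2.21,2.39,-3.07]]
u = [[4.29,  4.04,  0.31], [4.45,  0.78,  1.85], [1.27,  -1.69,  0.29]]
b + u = [[0.63, 6.2, 0.39], [5.49, -2.25, 5.78], [-0.94, 0.7, -2.78]]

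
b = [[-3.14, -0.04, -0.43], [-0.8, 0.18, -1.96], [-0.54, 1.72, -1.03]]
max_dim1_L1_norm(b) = 3.61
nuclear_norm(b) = 6.95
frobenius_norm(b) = 4.34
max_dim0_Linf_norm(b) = 3.14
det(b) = -9.46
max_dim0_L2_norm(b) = 3.28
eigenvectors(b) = [[(0.97+0j), (-0.01-0.09j), -0.01+0.09j], [0.25+0.00j, -0.72+0.00j, (-0.72-0j)], [0.04+0.00j, (-0.21+0.65j), (-0.21-0.65j)]]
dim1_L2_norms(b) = [3.17, 2.12, 2.08]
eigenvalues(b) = [(-3.17+0j), (-0.41+1.68j), (-0.41-1.68j)]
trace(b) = -3.99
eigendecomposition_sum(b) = [[(-3.2+0j), 0.20-0.00j, (-0.46-0j)], [-0.84+0.00j, 0.05-0.00j, (-0.12-0j)], [(-0.13+0j), 0.01-0.00j, -0.02-0.00j]] + [[0.03-0.00j,-0.12+0.03j,0.02-0.13j], [0.02-0.23j,0.06+0.92j,-0.92-0.26j], [-0.20-0.09j,(0.86+0.21j),(-0.51+0.76j)]] + [[0.03+0.00j, (-0.12-0.03j), (0.02+0.13j)], [(0.02+0.23j), 0.06-0.92j, (-0.92+0.26j)], [-0.20+0.09j, (0.86-0.21j), -0.51-0.76j]]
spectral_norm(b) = 3.57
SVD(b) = [[-0.82, 0.55, 0.14], [-0.45, -0.48, -0.75], [-0.35, -0.68, 0.64]] @ diag([3.571895942081705, 2.140132503503151, 1.2378983182756074]) @ [[0.88, -0.18, 0.45], [-0.46, -0.6, 0.66], [-0.15, 0.78, 0.61]]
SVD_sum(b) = [[-2.57, 0.53, -1.31], [-1.41, 0.29, -0.72], [-1.09, 0.23, -0.56]] + [[-0.54, -0.71, 0.78],[0.47, 0.62, -0.68],[0.67, 0.87, -0.96]] + [[-0.03, 0.13, 0.10], [0.14, -0.73, -0.57], [-0.12, 0.62, 0.48]]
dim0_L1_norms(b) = [4.48, 1.94, 3.42]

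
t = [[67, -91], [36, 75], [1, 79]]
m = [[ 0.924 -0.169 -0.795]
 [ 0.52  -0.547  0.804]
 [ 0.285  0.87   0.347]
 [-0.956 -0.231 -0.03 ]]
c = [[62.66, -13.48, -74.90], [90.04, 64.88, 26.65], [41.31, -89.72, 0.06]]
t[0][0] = 67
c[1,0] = 90.04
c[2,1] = -89.72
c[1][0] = 90.04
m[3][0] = -0.956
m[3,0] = -0.956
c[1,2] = 26.65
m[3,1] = -0.231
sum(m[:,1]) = -0.0770000000000001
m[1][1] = -0.547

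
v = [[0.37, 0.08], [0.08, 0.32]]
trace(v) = 0.69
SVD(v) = [[-0.81, -0.59], [-0.59, 0.81]] @ diag([0.42881527307120104, 0.2611847269287989]) @ [[-0.81, -0.59], [-0.59, 0.81]]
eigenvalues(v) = [0.43, 0.26]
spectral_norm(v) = 0.43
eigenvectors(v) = [[0.81, -0.59], [0.59, 0.81]]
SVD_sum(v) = [[0.28, 0.20], [0.2, 0.15]] + [[0.09, -0.12],[-0.12, 0.17]]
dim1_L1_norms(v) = [0.45, 0.4]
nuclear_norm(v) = 0.69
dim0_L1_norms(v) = [0.45, 0.4]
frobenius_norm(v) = 0.50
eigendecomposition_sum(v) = [[0.28,0.2],  [0.20,0.15]] + [[0.09, -0.12], [-0.12, 0.17]]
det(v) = 0.11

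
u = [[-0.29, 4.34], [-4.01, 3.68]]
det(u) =16.336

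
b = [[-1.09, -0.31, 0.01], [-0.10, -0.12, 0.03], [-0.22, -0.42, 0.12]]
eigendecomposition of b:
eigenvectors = [[0.97, 0.09, -0.05], [0.09, -0.34, 0.22], [0.2, -0.94, 0.97]]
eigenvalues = [-1.12, -0.01, 0.04]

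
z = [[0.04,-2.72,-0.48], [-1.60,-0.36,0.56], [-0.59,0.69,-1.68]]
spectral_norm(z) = 2.83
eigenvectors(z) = [[-0.79, 0.77, 0.46], [0.56, 0.64, 0.17], [0.23, 0.01, 0.87]]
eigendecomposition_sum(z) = [[1.10, -1.30, -0.33],[-0.78, 0.92, 0.23],[-0.31, 0.37, 0.09]] + [[-0.92, -1.61, 0.81], [-0.77, -1.35, 0.68], [-0.02, -0.03, 0.01]] + [[-0.14, 0.19, -0.96], [-0.05, 0.07, -0.35], [-0.26, 0.35, -1.79]]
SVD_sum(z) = [[-0.03,-2.71,0.03], [-0.00,-0.39,0.00], [0.01,0.7,-0.01]] + [[-0.08, -0.0, -0.49],[0.05, 0.00, 0.29],[-0.28, -0.02, -1.72]] + [[0.15, -0.00, -0.02], [-1.64, 0.02, 0.27], [-0.32, 0.0, 0.05]]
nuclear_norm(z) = 6.37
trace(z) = -2.00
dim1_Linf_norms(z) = [2.72, 1.6, 1.68]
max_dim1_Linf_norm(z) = 2.72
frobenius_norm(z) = 3.78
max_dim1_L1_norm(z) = 3.24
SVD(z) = [[-0.96, 0.27, -0.09], [-0.14, -0.16, 0.98], [0.25, 0.95, 0.19]] @ diag([2.8293894483886093, 1.838009990152591, 1.70190323621717]) @ [[0.01, 1.00, -0.01], [-0.16, -0.01, -0.99], [-0.99, 0.01, 0.16]]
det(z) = 8.85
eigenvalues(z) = [2.11, -2.25, -1.86]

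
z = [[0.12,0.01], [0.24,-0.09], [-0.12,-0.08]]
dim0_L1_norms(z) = [0.48, 0.18]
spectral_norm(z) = 0.30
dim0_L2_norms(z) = [0.29, 0.12]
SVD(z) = [[-0.4, 0.24],[-0.84, -0.47],[0.36, -0.85]] @ diag([0.2966299577181385, 0.11406431599819188]) @ [[-0.99, 0.15],[0.15, 0.99]]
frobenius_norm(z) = 0.32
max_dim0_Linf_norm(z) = 0.24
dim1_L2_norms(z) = [0.12, 0.26, 0.14]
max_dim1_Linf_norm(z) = 0.24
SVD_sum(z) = [[0.12, -0.02], [0.25, -0.04], [-0.11, 0.02]] + [[0.00, 0.03], [-0.01, -0.05], [-0.01, -0.1]]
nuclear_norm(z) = 0.41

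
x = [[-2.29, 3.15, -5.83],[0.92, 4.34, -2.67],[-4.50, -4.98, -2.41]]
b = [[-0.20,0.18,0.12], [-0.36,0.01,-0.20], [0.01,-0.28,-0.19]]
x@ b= [[-0.73, 1.25, 0.2],[-1.77, 0.96, -0.25],[2.67, -0.18, 0.91]]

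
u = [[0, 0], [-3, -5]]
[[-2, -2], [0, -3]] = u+[[-2, -2], [3, 2]]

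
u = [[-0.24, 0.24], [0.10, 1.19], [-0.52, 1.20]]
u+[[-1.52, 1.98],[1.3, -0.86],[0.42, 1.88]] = [[-1.76, 2.22], [1.40, 0.33], [-0.1, 3.08]]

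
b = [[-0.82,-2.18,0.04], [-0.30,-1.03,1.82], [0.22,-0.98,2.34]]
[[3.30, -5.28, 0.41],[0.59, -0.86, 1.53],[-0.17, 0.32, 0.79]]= b @ [[-0.83, 1.22, -2.37], [-1.21, 1.98, 0.72], [-0.50, 0.85, 0.86]]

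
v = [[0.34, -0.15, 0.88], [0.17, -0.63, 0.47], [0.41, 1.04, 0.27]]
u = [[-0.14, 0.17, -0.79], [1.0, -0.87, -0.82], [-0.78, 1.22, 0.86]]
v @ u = [[-0.88, 1.26, 0.61],[-1.02, 1.15, 0.79],[0.77, -0.51, -0.94]]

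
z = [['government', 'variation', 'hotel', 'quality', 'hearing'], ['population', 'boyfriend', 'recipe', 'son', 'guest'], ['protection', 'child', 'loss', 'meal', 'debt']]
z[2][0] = 'protection'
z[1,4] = 'guest'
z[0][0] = 'government'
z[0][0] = 'government'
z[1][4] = 'guest'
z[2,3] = 'meal'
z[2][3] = 'meal'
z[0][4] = 'hearing'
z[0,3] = 'quality'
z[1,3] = 'son'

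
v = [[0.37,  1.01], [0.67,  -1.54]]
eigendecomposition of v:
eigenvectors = [[0.96, -0.41], [0.29, 0.91]]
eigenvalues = [0.68, -1.85]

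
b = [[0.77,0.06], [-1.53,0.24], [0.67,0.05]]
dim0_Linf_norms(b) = [1.53, 0.24]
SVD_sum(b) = [[0.76, -0.07], [-1.54, 0.13], [0.66, -0.06]] + [[0.01, 0.13], [0.01, 0.11], [0.01, 0.11]]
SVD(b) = [[-0.41, -0.64], [0.84, -0.55], [-0.36, -0.54]] @ diag([1.845919784028979, 0.19743391534994129]) @ [[-1.00, 0.09], [-0.09, -1.0]]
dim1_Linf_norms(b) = [0.77, 1.53, 0.67]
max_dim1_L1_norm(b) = 1.77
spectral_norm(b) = 1.85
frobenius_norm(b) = 1.86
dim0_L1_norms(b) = [2.97, 0.35]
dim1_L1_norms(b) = [0.83, 1.77, 0.72]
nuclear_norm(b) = 2.04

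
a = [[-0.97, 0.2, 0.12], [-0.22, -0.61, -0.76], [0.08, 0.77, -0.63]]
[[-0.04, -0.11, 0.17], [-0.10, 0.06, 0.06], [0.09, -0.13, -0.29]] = a @[[0.07, 0.08, -0.2], [0.12, -0.16, -0.23], [0.01, 0.02, 0.16]]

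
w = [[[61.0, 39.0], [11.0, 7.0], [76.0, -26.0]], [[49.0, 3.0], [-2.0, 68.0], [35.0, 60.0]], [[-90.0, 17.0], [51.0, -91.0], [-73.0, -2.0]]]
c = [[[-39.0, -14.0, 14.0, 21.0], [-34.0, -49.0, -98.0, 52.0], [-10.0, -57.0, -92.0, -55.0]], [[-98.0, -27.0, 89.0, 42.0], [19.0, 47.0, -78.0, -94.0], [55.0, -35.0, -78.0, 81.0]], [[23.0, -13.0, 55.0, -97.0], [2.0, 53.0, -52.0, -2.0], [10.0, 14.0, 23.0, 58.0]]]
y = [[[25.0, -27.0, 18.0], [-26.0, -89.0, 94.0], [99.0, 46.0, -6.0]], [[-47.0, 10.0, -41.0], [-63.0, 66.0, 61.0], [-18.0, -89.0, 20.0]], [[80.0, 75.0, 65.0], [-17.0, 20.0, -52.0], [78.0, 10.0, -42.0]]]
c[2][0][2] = 55.0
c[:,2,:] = [[-10.0, -57.0, -92.0, -55.0], [55.0, -35.0, -78.0, 81.0], [10.0, 14.0, 23.0, 58.0]]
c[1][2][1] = -35.0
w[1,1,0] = -2.0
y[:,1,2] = [94.0, 61.0, -52.0]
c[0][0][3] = 21.0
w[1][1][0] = -2.0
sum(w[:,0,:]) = 79.0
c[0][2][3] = -55.0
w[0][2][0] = 76.0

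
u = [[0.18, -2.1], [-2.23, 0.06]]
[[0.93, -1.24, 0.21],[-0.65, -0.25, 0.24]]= u @ [[0.28, 0.13, -0.11], [-0.42, 0.6, -0.11]]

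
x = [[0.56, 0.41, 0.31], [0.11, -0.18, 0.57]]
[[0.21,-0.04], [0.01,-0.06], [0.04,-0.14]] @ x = [[0.11, 0.09, 0.04], [-0.00, 0.01, -0.03], [0.01, 0.04, -0.07]]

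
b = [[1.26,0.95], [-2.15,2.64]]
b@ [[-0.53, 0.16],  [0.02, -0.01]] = [[-0.65, 0.19], [1.19, -0.37]]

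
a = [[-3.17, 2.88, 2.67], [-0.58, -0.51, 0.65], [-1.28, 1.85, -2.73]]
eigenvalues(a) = [(-2.47+1.48j), (-2.47-1.48j), (-1.47+0j)]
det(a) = -12.17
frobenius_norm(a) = 6.25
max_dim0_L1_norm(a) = 6.05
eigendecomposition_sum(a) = [[(-2.14+1.35j), 3.40-1.83j, 1.18+2.56j], [(-0.65+0.29j), 1.02-0.37j, 0.22+0.76j], [-0.61-1.14j, 0.80+1.81j, -1.36+0.50j]] + [[-2.14-1.35j, (3.4+1.83j), 1.18-2.56j], [-0.65-0.29j, 1.02+0.37j, (0.22-0.76j)], [-0.61+1.14j, (0.8-1.81j), -1.36-0.50j]] + [[1.10-0.00j, (-3.92+0j), 0.31+0.00j], [0.72-0.00j, (-2.55+0j), 0.20+0.00j], [-0.07+0.00j, (0.24-0j), -0.02-0.00j]]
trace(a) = -6.41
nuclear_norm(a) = 9.32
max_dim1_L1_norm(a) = 8.72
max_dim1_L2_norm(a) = 5.05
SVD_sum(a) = [[-3.31, 3.03, 2.26], [-0.24, 0.22, 0.16], [-0.48, 0.44, 0.33]] + [[0.09, -0.2, 0.4], [0.14, -0.29, 0.59], [-0.71, 1.49, -3.04]] + [[0.05, 0.04, 0.01],[-0.48, -0.44, -0.1],[-0.09, -0.08, -0.02]]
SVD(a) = [[-0.99, 0.13, 0.10], [-0.07, 0.19, -0.98], [-0.14, -0.97, -0.18]] @ diag([5.092238119432881, 3.552730497327536, 0.6724707788101286]) @ [[0.66, -0.6, -0.45], [0.21, -0.43, 0.88], [0.72, 0.67, 0.16]]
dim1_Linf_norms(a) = [3.17, 0.65, 2.73]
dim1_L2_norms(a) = [5.05, 1.01, 3.54]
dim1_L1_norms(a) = [8.72, 1.74, 5.86]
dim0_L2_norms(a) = [3.47, 3.46, 3.87]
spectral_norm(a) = 5.09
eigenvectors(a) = [[(-0.86+0j),(-0.86-0j),-0.84+0.00j], [-0.24-0.03j,(-0.24+0.03j),(-0.54+0j)], [(0.03-0.44j),0.03+0.44j,0.05+0.00j]]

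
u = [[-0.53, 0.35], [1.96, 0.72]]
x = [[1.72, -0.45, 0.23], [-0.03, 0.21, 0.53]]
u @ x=[[-0.92, 0.31, 0.06], [3.35, -0.73, 0.83]]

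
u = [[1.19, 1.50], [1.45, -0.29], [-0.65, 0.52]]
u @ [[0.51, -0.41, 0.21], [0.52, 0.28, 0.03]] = [[1.39, -0.07, 0.29], [0.59, -0.68, 0.30], [-0.06, 0.41, -0.12]]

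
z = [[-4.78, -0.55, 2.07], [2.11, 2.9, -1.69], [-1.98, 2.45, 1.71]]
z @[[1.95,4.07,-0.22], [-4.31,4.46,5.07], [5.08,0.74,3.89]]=[[3.57, -20.38, 6.32], [-16.97, 20.27, 7.66], [-5.73, 4.13, 19.51]]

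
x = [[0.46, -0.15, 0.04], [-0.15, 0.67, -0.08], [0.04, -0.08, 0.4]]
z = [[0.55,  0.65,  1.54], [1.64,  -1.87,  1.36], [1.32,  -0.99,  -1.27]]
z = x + [[0.09, 0.80, 1.50], [1.79, -2.54, 1.44], [1.28, -0.91, -1.67]]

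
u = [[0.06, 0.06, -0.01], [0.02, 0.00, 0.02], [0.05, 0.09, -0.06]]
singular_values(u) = [0.14, 0.04, 0.0]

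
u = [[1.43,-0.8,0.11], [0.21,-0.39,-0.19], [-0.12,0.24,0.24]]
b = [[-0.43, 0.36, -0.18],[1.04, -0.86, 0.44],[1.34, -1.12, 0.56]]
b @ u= [[-0.52, 0.16, -0.16], [1.25, -0.39, 0.38], [1.61, -0.50, 0.49]]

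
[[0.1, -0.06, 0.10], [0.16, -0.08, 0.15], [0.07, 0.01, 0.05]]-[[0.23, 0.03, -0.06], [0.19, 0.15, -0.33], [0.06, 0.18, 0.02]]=[[-0.13, -0.09, 0.16], [-0.03, -0.23, 0.48], [0.01, -0.17, 0.03]]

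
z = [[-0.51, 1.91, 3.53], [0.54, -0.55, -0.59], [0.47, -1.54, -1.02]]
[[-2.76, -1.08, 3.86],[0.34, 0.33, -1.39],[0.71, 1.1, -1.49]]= z @ [[-0.26, -0.09, -1.73], [0.0, -0.83, -0.18], [-0.82, 0.13, 0.94]]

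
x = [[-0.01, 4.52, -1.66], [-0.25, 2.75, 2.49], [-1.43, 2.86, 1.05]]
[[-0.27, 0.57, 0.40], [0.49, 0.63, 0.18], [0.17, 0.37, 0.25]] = x @ [[0.04,0.13,-0.03], [0.01,0.16,0.08], [0.19,0.09,-0.02]]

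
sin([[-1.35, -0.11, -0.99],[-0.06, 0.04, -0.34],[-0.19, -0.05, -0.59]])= [[-0.89, -0.06, -0.52], [-0.02, 0.04, -0.30], [-0.10, -0.04, -0.48]]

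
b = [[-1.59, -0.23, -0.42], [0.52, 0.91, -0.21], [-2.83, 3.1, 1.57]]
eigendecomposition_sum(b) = [[(-1.75+0j), (0.08-0j), -0.20+0.00j], [0.20-0.00j, (-0.01+0j), 0.02-0.00j], [(-1.59+0j), 0.07-0.00j, (-0.19+0j)]] + [[0.08+0.02j, -0.16+0.36j, -0.11+0.02j], [(0.16-0.12j), 0.46+0.84j, -0.12+0.24j], [-0.62-0.23j, (1.51-2.78j), (0.88-0.1j)]] + [[(0.08-0.02j), -0.16-0.36j, (-0.11-0.02j)], [(0.16+0.12j), 0.46-0.84j, -0.12-0.24j], [(-0.62+0.23j), 1.51+2.78j, (0.88+0.1j)]]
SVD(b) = [[-0.17, 0.84, -0.51], [-0.04, -0.53, -0.85], [-0.98, -0.12, 0.13]] @ diag([4.546133730536715, 1.7018949357978228, 0.6480908359034713]) @ [[0.67, -0.67, -0.32], [-0.74, -0.62, -0.26], [0.03, -0.41, 0.91]]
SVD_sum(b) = [[-0.51,0.52,0.25], [-0.13,0.13,0.06], [-2.99,3.01,1.44]] + [[-1.07, -0.88, -0.37], [0.67, 0.55, 0.23], [0.15, 0.13, 0.05]] + [[-0.01, 0.14, -0.3], [-0.02, 0.23, -0.5], [0.00, -0.03, 0.07]]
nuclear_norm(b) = 6.90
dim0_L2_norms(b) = [3.29, 3.24, 1.64]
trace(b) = 0.89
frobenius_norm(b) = 4.90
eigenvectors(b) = [[(0.74+0j),0.12-0.01j,(0.12+0.01j)], [(-0.09+0j),(0.15-0.24j),(0.15+0.24j)], [(0.67+0j),(-0.95+0j),-0.95-0.00j]]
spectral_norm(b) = 4.55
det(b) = -5.01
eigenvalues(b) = [(-1.94+0j), (1.42+0.76j), (1.42-0.76j)]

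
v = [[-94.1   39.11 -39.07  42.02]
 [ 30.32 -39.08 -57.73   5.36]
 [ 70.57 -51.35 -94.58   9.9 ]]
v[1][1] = -39.08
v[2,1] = -51.35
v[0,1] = 39.11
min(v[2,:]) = -94.58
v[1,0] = 30.32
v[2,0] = 70.57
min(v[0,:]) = -94.1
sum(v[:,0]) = 6.789999999999999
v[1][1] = -39.08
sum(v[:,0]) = 6.789999999999999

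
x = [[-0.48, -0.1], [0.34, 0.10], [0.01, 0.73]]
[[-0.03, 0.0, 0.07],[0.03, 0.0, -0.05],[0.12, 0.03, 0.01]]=x@[[0.03, -0.01, -0.16], [0.16, 0.04, 0.02]]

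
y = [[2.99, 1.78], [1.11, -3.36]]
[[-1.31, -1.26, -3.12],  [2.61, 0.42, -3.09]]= y @ [[0.02, -0.29, -1.33], [-0.77, -0.22, 0.48]]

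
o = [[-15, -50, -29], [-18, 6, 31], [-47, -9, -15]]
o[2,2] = -15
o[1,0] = -18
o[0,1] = -50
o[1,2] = 31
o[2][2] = -15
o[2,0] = -47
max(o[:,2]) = 31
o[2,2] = -15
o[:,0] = [-15, -18, -47]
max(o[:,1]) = 6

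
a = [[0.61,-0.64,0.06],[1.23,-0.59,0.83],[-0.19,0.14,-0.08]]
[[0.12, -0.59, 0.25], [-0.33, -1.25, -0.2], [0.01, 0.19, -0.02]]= a @ [[-0.36,-0.76,-0.32], [-0.55,0.17,-0.72], [-0.26,-0.26,-0.28]]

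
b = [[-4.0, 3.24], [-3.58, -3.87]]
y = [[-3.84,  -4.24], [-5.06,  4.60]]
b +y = [[-7.84, -1.0], [-8.64, 0.73]]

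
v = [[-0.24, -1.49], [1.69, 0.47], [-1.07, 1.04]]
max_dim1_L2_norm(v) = 1.75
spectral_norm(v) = 2.02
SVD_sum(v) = [[-0.35, -0.03],[1.72, 0.12],[-0.99, -0.07]] + [[0.11, -1.46], [-0.03, 0.35], [-0.08, 1.11]]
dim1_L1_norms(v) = [1.73, 2.16, 2.11]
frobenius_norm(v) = 2.75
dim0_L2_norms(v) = [2.01, 1.88]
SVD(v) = [[-0.17, -0.78],[0.85, 0.18],[-0.49, 0.59]] @ diag([2.01530078125976, 1.8761030784724497]) @ [[1.0, 0.07], [-0.07, 1.0]]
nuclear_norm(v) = 3.89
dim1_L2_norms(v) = [1.51, 1.75, 1.49]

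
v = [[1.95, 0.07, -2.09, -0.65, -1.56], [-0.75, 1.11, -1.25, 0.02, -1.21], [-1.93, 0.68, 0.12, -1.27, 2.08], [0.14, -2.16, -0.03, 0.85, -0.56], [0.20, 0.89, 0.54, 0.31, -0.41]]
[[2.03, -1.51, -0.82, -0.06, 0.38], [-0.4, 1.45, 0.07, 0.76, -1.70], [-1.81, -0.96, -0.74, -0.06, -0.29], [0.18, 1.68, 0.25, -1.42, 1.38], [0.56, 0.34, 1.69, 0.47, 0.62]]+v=[[3.98, -1.44, -2.91, -0.71, -1.18], [-1.15, 2.56, -1.18, 0.78, -2.91], [-3.74, -0.28, -0.62, -1.33, 1.79], [0.32, -0.48, 0.22, -0.57, 0.82], [0.76, 1.23, 2.23, 0.78, 0.21]]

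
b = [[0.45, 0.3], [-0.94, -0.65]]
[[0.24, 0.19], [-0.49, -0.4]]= b @ [[0.55, -0.04],[-0.04, 0.68]]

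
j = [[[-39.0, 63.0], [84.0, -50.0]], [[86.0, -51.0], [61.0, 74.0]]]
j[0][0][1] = 63.0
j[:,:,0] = [[-39.0, 84.0], [86.0, 61.0]]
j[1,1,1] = 74.0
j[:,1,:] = [[84.0, -50.0], [61.0, 74.0]]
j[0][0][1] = 63.0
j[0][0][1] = 63.0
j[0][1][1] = -50.0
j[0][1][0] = 84.0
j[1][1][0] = 61.0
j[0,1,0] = 84.0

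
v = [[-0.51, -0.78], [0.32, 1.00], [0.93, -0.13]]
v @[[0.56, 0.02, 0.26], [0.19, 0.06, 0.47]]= [[-0.43, -0.06, -0.50], [0.37, 0.07, 0.55], [0.50, 0.01, 0.18]]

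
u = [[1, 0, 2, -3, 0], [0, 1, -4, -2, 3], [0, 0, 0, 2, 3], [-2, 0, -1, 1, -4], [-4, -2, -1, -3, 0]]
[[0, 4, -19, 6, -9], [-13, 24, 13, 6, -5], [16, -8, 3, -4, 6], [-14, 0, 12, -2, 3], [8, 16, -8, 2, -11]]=u @ [[-2, 0, 0, 0, 0], [-5, 0, 2, 2, 1], [4, -4, -5, 0, 0], [2, -4, 3, -2, 3], [4, 0, -1, 0, 0]]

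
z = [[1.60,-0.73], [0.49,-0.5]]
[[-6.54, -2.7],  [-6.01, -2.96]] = z@[[2.52, 1.84], [14.48, 7.73]]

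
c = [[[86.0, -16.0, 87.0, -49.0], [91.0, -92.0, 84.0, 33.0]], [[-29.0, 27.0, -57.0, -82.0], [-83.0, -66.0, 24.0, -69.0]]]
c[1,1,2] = 24.0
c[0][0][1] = -16.0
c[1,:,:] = [[-29.0, 27.0, -57.0, -82.0], [-83.0, -66.0, 24.0, -69.0]]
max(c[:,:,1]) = 27.0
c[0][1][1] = -92.0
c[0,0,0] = 86.0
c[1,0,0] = -29.0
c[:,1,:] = [[91.0, -92.0, 84.0, 33.0], [-83.0, -66.0, 24.0, -69.0]]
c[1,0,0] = -29.0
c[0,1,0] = 91.0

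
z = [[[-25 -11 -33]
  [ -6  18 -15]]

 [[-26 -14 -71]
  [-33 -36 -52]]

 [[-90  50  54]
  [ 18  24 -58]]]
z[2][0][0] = -90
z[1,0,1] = -14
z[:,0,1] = [-11, -14, 50]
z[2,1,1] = 24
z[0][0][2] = -33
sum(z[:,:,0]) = -162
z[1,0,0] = -26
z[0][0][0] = -25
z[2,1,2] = -58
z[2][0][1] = 50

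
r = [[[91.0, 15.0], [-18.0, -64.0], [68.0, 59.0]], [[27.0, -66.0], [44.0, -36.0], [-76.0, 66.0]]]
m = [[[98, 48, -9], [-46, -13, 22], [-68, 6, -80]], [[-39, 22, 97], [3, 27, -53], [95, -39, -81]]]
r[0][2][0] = 68.0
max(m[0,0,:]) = 98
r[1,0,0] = 27.0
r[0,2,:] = [68.0, 59.0]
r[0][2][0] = 68.0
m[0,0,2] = -9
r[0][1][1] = -64.0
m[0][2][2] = -80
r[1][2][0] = -76.0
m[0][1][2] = 22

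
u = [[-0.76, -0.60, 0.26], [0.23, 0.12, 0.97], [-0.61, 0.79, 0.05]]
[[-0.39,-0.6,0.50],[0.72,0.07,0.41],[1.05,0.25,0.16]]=u @ [[-0.18, 0.32, -0.38], [1.15, 0.57, -0.12], [0.64, -0.07, 0.53]]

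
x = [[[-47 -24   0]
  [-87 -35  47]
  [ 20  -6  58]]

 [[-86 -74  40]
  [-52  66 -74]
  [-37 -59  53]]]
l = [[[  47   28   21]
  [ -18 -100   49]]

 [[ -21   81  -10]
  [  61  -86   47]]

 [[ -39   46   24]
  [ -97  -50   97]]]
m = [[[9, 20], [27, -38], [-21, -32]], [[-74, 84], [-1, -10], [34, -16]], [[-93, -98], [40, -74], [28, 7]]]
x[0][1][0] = -87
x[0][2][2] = 58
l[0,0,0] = 47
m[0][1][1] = -38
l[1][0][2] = -10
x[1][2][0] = -37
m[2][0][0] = -93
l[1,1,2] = 47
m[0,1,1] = -38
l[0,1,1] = -100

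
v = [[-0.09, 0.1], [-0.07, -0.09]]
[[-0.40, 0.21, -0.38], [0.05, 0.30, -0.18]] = v @ [[2.09,-3.24,3.43], [-2.15,-0.86,-0.67]]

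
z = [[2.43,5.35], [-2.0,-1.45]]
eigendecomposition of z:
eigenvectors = [[(0.85+0j), (0.85-0j)],  [(-0.31+0.42j), (-0.31-0.42j)]]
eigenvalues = [(0.49+2.63j), (0.49-2.63j)]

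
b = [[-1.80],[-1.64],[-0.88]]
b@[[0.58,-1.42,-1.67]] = [[-1.04, 2.56, 3.01], [-0.95, 2.33, 2.74], [-0.51, 1.25, 1.47]]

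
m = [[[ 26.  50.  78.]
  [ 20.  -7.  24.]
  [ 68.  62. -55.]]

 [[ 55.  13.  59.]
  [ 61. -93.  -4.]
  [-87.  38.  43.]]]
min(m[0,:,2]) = -55.0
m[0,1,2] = 24.0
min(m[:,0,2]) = 59.0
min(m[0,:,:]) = -55.0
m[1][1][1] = -93.0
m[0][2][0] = 68.0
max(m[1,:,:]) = 61.0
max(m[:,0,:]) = 78.0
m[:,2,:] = [[68.0, 62.0, -55.0], [-87.0, 38.0, 43.0]]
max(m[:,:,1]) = 62.0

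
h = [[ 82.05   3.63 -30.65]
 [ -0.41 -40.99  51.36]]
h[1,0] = -0.41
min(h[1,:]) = -40.99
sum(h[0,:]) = 55.029999999999994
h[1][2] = 51.36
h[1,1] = -40.99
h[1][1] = -40.99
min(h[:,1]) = -40.99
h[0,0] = 82.05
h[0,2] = -30.65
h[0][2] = -30.65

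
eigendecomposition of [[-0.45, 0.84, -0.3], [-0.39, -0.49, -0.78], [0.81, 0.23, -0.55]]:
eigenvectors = [[(0.6+0j), 0.60-0.00j, (-0.52+0j)],[(0.25+0.53j), 0.25-0.53j, (0.57+0j)],[(0.27-0.47j), 0.27+0.47j, (0.64+0j)]]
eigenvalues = [(-0.24+0.97j), (-0.24-0.97j), (-1+0j)]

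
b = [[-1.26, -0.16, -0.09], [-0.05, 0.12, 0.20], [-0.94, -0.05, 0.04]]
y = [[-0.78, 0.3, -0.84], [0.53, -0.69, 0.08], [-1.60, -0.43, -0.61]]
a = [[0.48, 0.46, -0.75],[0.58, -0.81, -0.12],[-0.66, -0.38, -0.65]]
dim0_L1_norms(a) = [1.72, 1.65, 1.52]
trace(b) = -1.10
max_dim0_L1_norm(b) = 2.25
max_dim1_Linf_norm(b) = 1.26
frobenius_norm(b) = 1.60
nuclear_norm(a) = 3.01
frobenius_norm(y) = 2.30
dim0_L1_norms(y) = [2.91, 1.42, 1.53]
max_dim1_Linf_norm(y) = 1.6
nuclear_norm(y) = 3.40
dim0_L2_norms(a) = [1.0, 1.01, 1.0]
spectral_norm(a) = 1.01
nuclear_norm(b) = 1.84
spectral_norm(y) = 2.08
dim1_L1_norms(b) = [1.51, 0.37, 1.03]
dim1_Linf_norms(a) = [0.75, 0.81, 0.66]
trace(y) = -2.08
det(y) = 0.82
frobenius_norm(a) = 1.74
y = a + b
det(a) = 1.01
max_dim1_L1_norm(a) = 1.69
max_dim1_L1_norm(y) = 2.64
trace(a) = -0.98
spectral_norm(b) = 1.58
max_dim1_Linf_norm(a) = 0.81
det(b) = 0.00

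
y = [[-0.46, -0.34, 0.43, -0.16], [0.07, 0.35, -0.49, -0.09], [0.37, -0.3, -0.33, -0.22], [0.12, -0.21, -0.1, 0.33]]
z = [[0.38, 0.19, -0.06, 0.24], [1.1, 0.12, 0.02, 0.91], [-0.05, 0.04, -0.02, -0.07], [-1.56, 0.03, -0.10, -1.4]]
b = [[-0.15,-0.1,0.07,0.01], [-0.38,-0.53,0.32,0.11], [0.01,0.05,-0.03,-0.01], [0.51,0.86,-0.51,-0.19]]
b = z @ y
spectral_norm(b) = 1.37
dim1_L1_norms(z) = [0.87, 2.15, 0.18, 3.09]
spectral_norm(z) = 2.58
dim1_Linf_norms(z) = [0.38, 1.1, 0.07, 1.56]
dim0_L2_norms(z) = [1.95, 0.23, 0.12, 1.69]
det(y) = 0.05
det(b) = 0.00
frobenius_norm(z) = 2.59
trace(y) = -0.11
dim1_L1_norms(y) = [1.39, 1.0, 1.22, 0.76]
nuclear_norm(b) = 1.46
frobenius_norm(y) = 1.21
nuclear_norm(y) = 2.18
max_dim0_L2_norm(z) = 1.95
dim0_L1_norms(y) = [1.02, 1.2, 1.35, 0.8]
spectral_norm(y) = 0.95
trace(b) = -0.90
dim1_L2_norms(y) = [0.73, 0.61, 0.62, 0.42]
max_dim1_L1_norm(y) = 1.39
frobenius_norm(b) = 1.37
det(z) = -0.00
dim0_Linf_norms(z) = [1.56, 0.19, 0.1, 1.4]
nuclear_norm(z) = 2.84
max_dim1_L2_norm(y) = 0.73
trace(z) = -0.92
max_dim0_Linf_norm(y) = 0.49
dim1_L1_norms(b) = [0.33, 1.34, 0.1, 2.07]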